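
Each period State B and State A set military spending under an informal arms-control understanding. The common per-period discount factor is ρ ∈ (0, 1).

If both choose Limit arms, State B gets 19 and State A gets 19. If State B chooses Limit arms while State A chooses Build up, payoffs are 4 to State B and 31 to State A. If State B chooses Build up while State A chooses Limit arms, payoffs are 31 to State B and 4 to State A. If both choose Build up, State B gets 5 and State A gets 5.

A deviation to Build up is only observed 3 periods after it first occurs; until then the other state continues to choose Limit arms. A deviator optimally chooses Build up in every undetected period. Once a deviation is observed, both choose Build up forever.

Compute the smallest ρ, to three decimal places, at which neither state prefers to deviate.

0.773

A deviator earns 31 for 3 periods, then 5 forever; cooperating earns 19 forever. Multiplying the IC by (1−ρ):
19 ≥ 31(1−ρ^3) + 5ρ^3, so 26·ρ^3 ≥ 12 and ρ^3 ≥ 6/13.
ρ ≥ (6/13)^(1/3) ≈ 0.773.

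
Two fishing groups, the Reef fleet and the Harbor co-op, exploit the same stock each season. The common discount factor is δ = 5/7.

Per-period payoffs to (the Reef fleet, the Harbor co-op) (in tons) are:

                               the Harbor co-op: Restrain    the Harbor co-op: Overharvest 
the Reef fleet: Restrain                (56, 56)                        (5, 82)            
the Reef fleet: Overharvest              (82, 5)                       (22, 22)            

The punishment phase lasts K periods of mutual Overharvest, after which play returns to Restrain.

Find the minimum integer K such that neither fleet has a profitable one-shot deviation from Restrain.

Need Σ_{k=1}^{K} δ^k ≥ (82−56)/(56−22) = 0.7647 at δ = 5/7.
At K = 1 the sum is 0.7143 < 0.7647; at K = 2 it is 1.2245 ≥ 0.7647.
So the minimum punishment length is K = 2.

2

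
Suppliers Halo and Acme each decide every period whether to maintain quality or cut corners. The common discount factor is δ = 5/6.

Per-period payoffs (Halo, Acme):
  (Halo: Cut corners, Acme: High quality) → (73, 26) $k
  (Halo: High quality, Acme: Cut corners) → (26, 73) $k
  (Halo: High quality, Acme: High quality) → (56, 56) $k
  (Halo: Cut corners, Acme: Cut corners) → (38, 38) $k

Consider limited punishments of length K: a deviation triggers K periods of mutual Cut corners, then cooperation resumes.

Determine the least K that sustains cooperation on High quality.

Need Σ_{k=1}^{K} δ^k ≥ (73−56)/(56−38) = 0.9444 at δ = 5/6.
At K = 1 the sum is 0.8333 < 0.9444; at K = 2 it is 1.5278 ≥ 0.9444.
So the minimum punishment length is K = 2.

2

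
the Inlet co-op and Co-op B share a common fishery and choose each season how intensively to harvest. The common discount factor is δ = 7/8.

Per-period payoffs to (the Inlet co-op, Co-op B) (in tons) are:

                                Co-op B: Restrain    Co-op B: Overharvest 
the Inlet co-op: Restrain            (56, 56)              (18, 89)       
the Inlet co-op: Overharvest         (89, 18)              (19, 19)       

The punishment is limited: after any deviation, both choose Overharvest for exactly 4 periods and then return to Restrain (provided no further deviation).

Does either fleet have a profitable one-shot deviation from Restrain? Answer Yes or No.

A one-shot deviation gives 89 now, then 19 for 4 periods, then back to 56.
Gain from deviating: (89−56) today; loss: (56−19) in each of the next 4 periods.
No-deviation condition: (56−19)(δ+…+δ^4) ≥ 89−56, i.e. δ+…+δ^4 ≥ 33/37.
At δ = 7/8: δ+…+δ^4 = 2.8967 ≥ 0.8919.
So cooperation is sustainable.

No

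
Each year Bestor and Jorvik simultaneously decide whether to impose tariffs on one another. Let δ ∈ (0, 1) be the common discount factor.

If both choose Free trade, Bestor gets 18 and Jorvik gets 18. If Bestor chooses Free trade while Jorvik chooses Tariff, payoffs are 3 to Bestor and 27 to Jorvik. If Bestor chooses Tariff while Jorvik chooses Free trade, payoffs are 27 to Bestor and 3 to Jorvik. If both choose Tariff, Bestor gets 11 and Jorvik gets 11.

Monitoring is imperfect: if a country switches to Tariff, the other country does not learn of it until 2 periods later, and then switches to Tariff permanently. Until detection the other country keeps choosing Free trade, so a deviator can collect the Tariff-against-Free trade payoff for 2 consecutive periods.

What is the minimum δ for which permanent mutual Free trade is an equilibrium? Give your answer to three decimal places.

A deviator earns 27 for 2 periods, then 11 forever; cooperating earns 18 forever. Multiplying the IC by (1−δ):
18 ≥ 27(1−δ^2) + 11δ^2, so 16·δ^2 ≥ 9 and δ^2 ≥ 9/16.
δ ≥ (9/16)^(1/2) ≈ 0.750.

0.750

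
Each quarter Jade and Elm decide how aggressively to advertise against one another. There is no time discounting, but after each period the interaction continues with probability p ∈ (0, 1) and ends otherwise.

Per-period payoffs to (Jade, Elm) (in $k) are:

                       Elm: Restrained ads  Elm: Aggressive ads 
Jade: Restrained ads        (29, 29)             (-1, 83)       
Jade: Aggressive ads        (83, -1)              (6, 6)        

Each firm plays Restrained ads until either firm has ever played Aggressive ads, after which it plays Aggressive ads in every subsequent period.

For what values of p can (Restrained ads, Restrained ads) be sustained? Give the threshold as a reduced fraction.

With no time discounting, the continuation probability p plays the role of the discount factor.
Grim-trigger IC: 29/(1−p) ≥ 83 + 6p/(1−p) ⇒ p ≥ (83−29)/(83−6) = 54/77.

54/77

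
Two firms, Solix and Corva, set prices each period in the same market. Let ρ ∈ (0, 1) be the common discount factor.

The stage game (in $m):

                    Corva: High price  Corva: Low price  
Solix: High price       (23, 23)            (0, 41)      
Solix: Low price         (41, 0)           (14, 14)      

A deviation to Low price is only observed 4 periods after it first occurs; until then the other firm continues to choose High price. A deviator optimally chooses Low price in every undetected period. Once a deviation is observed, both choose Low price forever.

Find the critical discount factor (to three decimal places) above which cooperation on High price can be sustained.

Deviating for the 4 undetected periods gains 41−23 = 18 per period over cooperation, then loses 23−14 = 9 per period forever once punishment starts.
Gain: 18(1 + ρ + … + ρ^3); loss: 9·ρ^4/(1−ρ).
No profitable deviation ⇔ 18(1−ρ^4) ≤ 9·ρ^4, i.e. ρ^4 ≥ 18/(18+9) = 2/3.
Hence ρ ≥ (2/3)^(1/4) ≈ 0.904.

0.904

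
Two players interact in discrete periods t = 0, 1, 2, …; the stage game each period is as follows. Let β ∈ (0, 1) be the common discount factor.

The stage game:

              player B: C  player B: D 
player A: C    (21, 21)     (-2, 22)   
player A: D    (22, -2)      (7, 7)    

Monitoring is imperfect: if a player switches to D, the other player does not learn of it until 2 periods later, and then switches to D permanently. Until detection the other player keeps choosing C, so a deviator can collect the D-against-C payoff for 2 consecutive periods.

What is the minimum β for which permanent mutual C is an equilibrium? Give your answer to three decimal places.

A deviator earns 22 for 2 periods, then 7 forever; cooperating earns 21 forever. Multiplying the IC by (1−β):
21 ≥ 22(1−β^2) + 7β^2, so 15·β^2 ≥ 1 and β^2 ≥ 1/15.
β ≥ (1/15)^(1/2) ≈ 0.258.

0.258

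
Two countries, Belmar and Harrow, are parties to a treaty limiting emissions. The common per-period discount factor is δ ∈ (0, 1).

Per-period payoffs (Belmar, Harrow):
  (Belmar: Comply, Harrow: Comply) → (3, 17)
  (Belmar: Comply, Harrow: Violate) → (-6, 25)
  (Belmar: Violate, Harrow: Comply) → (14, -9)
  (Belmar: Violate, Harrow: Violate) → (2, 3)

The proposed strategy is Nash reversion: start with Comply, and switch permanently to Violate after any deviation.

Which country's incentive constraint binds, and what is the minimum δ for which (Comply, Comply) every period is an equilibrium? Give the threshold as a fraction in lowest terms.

Belmar; δ ≥ 11/12

Belmar's threshold: (14−3)/(14−2) = 11/12.
Harrow's threshold: (25−17)/(25−3) = 4/11.
11/12 > 4/11, so Belmar binds and δ* = 11/12.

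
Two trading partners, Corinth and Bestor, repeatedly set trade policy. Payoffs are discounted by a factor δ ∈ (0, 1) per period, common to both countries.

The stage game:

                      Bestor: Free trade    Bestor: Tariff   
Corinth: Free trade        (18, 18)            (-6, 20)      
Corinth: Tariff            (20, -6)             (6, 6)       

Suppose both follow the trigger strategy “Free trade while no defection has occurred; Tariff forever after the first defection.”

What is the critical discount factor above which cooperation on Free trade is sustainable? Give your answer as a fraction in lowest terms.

1/7

Cooperation forever yields 18 each period: 18/(1−δ).
Deviating yields 20 once, then 6 forever: 20 + 6δ/(1−δ).
No profitable deviation requires 18/(1−δ) ≥ 20 + 6δ/(1−δ).
Multiplying by (1−δ): 18 ≥ 20(1−δ) + 6δ = 20 − 14δ.
So 14δ ≥ 2, i.e. δ ≥ 2/14 = 1/7.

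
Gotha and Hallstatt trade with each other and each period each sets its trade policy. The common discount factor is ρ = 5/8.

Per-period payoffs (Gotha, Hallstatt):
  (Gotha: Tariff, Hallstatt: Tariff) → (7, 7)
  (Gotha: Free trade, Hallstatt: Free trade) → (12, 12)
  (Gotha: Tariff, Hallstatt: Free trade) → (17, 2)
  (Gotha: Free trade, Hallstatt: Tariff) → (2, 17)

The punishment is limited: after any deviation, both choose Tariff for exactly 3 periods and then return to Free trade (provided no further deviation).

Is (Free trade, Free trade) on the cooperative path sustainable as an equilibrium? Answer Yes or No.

Yes

IC: ρ+…+ρ^3 ≥ (17−12)/(12−7) = 1.
At ρ = 5/8: partial sum = 1.2598 ≥ 1.0000. Cooperation sustainable.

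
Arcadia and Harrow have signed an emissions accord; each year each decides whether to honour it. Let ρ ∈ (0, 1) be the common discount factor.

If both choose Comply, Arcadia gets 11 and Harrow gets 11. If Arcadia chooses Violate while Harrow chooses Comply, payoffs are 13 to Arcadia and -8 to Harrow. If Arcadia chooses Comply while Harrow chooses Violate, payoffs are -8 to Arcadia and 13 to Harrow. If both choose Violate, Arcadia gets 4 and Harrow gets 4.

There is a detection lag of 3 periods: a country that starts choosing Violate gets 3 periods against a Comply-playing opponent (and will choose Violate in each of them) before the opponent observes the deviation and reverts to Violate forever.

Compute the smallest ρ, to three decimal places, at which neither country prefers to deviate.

The best deviation is to choose Violate for all 3 undetected periods, earning 13 each, then 4 forever once detected.
Deviation value: 13(1−ρ^3)/(1−ρ) + 4ρ^3/(1−ρ); cooperation value: 11/(1−ρ).
IC: 11 ≥ 13(1−ρ^3) + 4ρ^3 = 13 − 9ρ^3.
So ρ^3 ≥ 2/9, giving ρ ≥ (2/9)^(1/3) ≈ 0.606.

0.606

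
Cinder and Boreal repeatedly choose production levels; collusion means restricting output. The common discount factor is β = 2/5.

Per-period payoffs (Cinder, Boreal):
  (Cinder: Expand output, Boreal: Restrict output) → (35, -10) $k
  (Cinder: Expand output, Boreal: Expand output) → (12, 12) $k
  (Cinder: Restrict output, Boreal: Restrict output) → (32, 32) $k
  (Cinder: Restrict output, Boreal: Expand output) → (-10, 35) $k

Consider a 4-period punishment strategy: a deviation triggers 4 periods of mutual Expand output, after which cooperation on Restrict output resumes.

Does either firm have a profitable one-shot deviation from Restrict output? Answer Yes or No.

No

Comparing payoff streams over the 5 periods until play realigns: cooperate → 32(1+β+…+β^4); deviate → 35 + 12(β+…+β^4).
Cooperation is sustained iff (32−12)(β+…+β^4) ≥ 35−32.
β+…+β^4 = 2/5·(1−(2/5)^4)/(1−2/5) = 0.6496, and (35−32)/(32−12) = 0.1500.
0.6496 ≥ 0.1500, so cooperation is sustainable.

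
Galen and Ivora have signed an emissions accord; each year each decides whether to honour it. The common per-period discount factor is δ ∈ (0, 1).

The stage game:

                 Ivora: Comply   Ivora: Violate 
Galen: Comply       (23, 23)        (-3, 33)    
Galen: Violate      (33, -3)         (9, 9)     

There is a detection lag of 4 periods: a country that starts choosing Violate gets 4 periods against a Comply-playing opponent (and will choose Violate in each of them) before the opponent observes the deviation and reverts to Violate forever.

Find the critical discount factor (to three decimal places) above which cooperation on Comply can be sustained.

The best deviation is to choose Violate for all 4 undetected periods, earning 33 each, then 9 forever once detected.
Deviation value: 33(1−δ^4)/(1−δ) + 9δ^4/(1−δ); cooperation value: 23/(1−δ).
IC: 23 ≥ 33(1−δ^4) + 9δ^4 = 33 − 24δ^4.
So δ^4 ≥ 10/24 = 5/12, giving δ ≥ (5/12)^(1/4) ≈ 0.803.

0.803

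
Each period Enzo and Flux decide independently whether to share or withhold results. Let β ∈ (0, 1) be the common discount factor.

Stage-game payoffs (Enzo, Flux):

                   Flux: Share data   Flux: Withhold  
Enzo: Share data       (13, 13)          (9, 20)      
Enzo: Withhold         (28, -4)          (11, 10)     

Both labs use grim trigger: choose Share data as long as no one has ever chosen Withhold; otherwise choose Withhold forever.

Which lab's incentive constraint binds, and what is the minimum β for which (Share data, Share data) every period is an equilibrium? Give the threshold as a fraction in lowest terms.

Enzo; β ≥ 15/17

Enzo's threshold: (28−13)/(28−11) = 15/17.
Flux's threshold: (20−13)/(20−10) = 7/10.
15/17 > 7/10, so Enzo binds and β* = 15/17.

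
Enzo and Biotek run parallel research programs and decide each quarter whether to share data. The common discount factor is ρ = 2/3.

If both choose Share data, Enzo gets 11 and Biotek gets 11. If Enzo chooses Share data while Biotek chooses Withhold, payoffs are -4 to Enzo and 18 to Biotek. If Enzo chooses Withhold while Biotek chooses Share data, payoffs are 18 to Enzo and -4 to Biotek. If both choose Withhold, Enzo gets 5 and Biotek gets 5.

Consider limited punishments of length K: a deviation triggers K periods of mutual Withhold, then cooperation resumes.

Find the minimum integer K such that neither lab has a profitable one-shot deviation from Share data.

3

IC: ρ(1−ρ^K)/(1−ρ) ≥ (18−11)/(11−5) = 7/6.
With ρ = 2/3: need 1 − ρ^K ≥ 7/6·(1−2/3)/(2/3), i.e. ρ^K ≤ 0.4167.
Since (2/3)^2 = 0.4444 and (2/3)^3 = 0.2963, the smallest such K is 3.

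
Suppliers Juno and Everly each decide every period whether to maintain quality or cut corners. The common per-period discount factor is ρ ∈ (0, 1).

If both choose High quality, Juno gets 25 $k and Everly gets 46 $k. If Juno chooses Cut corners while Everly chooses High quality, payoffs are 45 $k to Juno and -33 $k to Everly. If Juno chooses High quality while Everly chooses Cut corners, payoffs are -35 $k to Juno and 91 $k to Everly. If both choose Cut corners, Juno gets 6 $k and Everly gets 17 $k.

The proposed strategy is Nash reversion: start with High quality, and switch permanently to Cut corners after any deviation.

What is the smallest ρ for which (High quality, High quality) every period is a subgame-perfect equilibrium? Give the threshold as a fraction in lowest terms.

45/74

Juno's threshold: (45−25)/(45−6) = 20/39.
Everly's threshold: (91−46)/(91−17) = 45/74.
20/39 < 45/74, so Everly binds and ρ* = 45/74.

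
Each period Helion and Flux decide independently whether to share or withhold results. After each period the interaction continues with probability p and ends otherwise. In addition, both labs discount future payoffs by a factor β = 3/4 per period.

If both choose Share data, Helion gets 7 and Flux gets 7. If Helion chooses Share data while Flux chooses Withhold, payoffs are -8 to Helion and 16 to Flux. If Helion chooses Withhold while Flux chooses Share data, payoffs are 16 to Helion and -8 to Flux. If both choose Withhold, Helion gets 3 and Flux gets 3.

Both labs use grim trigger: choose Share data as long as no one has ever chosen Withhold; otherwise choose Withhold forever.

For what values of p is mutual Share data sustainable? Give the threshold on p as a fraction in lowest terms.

With continuation probability p and discount β, the effective per-period discount factor is βp.
Grim-trigger IC: βp ≥ (16−7)/(16−3) = 9/13.
So p ≥ (9/13)/(3/4) = 12/13.

12/13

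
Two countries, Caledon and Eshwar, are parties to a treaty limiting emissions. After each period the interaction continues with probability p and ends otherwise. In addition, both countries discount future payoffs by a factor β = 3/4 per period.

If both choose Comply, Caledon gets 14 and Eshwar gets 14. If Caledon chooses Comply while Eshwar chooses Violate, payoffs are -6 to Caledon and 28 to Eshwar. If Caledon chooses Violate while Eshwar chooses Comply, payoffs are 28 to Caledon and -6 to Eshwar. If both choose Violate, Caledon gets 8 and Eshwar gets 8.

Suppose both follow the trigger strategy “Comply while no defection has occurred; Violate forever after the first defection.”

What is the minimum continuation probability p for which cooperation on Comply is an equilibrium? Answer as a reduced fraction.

14/15

Expected continuation weight on next period's payoff is β·p = 3/4·p, which plays the role of the discount factor.
Cooperation requires 3/4·p ≥ (28−14)/(28−8) = 7/10, hence p ≥ 14/15.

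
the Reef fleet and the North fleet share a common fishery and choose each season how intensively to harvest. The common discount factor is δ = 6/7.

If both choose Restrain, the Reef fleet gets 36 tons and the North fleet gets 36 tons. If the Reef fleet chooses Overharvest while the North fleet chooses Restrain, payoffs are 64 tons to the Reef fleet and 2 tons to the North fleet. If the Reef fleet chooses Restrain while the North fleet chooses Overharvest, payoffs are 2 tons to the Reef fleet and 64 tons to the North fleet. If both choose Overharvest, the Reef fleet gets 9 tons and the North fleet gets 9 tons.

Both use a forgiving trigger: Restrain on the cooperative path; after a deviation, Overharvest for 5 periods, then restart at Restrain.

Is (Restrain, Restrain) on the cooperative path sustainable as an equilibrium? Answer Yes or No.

A one-shot deviation gives 64 now, then 9 for 5 periods, then back to 36.
Gain from deviating: (64−36) today; loss: (36−9) in each of the next 5 periods.
No-deviation condition: (36−9)(δ+…+δ^5) ≥ 64−36, i.e. δ+…+δ^5 ≥ 28/27.
At δ = 6/7: δ+…+δ^5 = 3.2240 ≥ 1.0370.
So cooperation is sustainable.

Yes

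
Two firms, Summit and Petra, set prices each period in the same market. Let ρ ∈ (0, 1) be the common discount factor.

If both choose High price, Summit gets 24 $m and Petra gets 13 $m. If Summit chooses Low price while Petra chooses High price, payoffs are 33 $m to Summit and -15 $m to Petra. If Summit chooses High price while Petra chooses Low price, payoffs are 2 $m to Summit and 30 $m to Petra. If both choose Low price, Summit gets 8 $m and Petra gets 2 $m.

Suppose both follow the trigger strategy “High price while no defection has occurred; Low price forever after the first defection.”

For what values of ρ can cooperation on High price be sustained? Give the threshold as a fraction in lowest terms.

17/28

For Summit: deviation gain 33−24 = 9, per-period punishment loss 24−8 = 16. IC gives ρ ≥ 9/25.
For Petra: gain 17, loss 11 per period, so ρ ≥ 17/28.
The tighter constraint is Petra's, so cooperation needs ρ ≥ 17/28.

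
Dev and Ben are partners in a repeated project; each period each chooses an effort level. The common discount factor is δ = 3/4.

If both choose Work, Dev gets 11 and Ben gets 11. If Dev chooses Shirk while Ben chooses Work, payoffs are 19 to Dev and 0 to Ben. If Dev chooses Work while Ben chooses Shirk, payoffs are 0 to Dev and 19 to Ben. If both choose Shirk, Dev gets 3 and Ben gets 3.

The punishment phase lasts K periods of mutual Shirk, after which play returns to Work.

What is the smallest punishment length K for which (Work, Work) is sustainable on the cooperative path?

IC: δ(1−δ^K)/(1−δ) ≥ (19−11)/(11−3) = 1.
With δ = 3/4: need 1 − δ^K ≥ 1·(1−3/4)/(3/4), i.e. δ^K ≤ 0.6667.
Since (3/4)^1 = 0.7500 and (3/4)^2 = 0.5625, the smallest such K is 2.

2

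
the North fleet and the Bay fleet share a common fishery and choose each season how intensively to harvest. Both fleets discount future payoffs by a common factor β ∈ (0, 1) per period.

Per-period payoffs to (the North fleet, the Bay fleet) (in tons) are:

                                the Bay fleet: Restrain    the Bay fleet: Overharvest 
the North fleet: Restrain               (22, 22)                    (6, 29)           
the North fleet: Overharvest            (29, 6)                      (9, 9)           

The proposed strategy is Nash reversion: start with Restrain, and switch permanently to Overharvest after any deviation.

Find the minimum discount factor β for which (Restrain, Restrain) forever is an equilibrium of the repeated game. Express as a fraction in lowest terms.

7/20

Cooperation forever yields 22 each period: 22/(1−β).
Deviating yields 29 once, then 9 forever: 29 + 9β/(1−β).
No profitable deviation requires 22/(1−β) ≥ 29 + 9β/(1−β).
Multiplying by (1−β): 22 ≥ 29(1−β) + 9β = 29 − 20β.
So 20β ≥ 7, i.e. β ≥ 7/20.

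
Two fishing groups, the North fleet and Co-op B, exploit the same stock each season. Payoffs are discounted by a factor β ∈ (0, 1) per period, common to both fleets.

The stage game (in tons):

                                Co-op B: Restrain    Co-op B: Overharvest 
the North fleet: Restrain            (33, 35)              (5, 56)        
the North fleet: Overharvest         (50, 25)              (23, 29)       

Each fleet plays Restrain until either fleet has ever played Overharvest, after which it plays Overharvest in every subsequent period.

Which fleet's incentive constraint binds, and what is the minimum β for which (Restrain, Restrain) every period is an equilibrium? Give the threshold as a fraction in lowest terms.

For the North fleet: deviation gain 50−33 = 17, per-period punishment loss 33−23 = 10. IC gives β ≥ 17/27.
For Co-op B: gain 21, loss 6 per period, so β ≥ 21/27 = 7/9.
The tighter constraint is Co-op B's, so cooperation needs β ≥ 7/9.

Co-op B; β ≥ 7/9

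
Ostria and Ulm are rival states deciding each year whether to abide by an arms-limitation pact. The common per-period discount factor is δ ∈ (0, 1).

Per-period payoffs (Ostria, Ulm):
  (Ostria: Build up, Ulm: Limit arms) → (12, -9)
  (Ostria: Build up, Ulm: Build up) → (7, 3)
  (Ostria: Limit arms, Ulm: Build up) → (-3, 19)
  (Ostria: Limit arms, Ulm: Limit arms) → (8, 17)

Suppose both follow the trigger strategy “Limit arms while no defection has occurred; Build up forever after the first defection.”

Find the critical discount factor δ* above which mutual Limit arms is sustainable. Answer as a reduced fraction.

4/5

Ostria: cooperation gives 8 each period; deviation gives 12 once then 7 forever.
  8/(1−δ) ≥ 12 + 7δ/(1−δ) ⇒ δ ≥ 4/5.
Ulm: cooperation gives 17 each period; deviation gives 19 once then 3 forever.
  δ ≥ 2/16 = 1/8.
Both must hold, so the binding constraint is Ostria's: δ ≥ 4/5.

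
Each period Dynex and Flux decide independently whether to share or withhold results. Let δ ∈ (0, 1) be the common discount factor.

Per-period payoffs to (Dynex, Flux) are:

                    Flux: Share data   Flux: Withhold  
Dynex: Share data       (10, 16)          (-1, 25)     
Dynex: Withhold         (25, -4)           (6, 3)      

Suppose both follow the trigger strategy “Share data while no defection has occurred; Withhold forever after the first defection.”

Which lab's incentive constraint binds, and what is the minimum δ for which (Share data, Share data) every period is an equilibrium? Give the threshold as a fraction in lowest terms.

Dynex; δ ≥ 15/19

Dynex: cooperation gives 10 each period; deviation gives 25 once then 6 forever.
  10/(1−δ) ≥ 25 + 6δ/(1−δ) ⇒ δ ≥ 15/19.
Flux: cooperation gives 16 each period; deviation gives 25 once then 3 forever.
  δ ≥ 9/22.
Both must hold, so the binding constraint is Dynex's: δ ≥ 15/19.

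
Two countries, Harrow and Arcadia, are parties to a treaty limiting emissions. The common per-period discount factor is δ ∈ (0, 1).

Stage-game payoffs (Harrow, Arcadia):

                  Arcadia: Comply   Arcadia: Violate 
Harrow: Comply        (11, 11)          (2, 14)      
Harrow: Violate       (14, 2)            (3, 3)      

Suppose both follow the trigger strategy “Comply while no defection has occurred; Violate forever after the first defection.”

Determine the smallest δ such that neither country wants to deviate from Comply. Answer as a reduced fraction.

3/11

Under grim trigger the critical discount factor is (T−C)/(T−P) with T = 14, C = 11, P = 3.
δ* = (14−11)/(14−3) = 3/11.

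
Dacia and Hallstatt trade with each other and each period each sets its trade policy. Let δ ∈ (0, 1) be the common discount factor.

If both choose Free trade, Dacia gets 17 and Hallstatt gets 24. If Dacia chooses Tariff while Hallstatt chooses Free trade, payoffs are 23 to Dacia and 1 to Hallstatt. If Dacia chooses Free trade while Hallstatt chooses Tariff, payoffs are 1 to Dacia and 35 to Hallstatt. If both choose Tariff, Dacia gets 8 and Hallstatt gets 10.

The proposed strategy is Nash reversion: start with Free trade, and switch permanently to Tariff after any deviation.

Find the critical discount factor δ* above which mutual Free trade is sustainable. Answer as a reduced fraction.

11/25

Dacia's threshold: (23−17)/(23−8) = 2/5.
Hallstatt's threshold: (35−24)/(35−10) = 11/25.
2/5 < 11/25, so Hallstatt binds and δ* = 11/25.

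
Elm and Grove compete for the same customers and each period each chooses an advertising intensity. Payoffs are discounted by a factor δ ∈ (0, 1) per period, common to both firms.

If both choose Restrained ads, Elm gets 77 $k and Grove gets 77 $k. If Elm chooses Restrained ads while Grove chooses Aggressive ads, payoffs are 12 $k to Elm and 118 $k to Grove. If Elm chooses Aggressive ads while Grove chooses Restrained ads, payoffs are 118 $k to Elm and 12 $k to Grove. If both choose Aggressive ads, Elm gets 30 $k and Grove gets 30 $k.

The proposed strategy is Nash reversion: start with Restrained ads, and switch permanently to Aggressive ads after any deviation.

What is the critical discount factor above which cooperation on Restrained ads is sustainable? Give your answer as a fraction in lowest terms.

41/88

One-period gain from deviating is 118 − 77 = 41. The loss is 77 − 30 = 47 in every subsequent period, with present value 47·δ/(1−δ).
Deviation is unprofitable when 47·δ/(1−δ) ≥ 41, i.e. δ/(1−δ) ≥ 41/47.
Equivalently δ ≥ 41/(41+47) = 41/88.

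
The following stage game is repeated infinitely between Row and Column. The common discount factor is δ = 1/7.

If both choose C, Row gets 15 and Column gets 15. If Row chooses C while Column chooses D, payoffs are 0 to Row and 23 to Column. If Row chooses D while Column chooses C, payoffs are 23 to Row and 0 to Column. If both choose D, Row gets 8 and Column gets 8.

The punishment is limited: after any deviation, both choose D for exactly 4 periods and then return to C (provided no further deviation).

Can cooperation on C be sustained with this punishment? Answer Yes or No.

No

IC: δ+…+δ^4 ≥ (23−15)/(15−8) = 8/7.
At δ = 1/7: partial sum = 0.1666 < 1.1429. Cooperation not sustainable.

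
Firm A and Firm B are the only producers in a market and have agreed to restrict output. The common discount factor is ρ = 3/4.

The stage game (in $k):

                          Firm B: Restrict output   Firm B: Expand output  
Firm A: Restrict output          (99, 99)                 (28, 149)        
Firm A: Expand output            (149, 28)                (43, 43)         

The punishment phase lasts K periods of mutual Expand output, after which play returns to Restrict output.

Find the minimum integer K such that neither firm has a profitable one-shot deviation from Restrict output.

2

No profitable deviation requires (99−43)(ρ+…+ρ^K) ≥ 149−99, i.e. ρ+…+ρ^K ≥ 25/28 ≈ 0.8929.
With ρ = 3/4, the partial sums are K=1: 0.7500, K=2: 1.3125.
K = 2 is the first length at which the sum reaches 0.8929.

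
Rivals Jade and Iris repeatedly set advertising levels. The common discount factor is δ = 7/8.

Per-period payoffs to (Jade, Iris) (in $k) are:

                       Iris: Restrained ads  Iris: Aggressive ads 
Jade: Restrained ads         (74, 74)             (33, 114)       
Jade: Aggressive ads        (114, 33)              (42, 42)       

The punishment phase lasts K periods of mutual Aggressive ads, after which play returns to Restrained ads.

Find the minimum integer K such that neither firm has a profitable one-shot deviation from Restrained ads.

Need Σ_{k=1}^{K} δ^k ≥ (114−74)/(74−42) = 1.2500 at δ = 7/8.
At K = 1 the sum is 0.8750 < 1.2500; at K = 2 it is 1.6406 ≥ 1.2500.
So the minimum punishment length is K = 2.

2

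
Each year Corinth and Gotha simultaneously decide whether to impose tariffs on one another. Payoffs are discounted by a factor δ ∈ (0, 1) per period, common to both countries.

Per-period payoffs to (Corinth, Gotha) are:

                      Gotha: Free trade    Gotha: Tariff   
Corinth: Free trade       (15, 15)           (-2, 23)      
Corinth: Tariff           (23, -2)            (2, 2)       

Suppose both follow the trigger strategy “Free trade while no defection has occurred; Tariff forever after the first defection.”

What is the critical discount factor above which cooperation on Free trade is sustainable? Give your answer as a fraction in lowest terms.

Under grim trigger the critical discount factor is (T−C)/(T−P) with T = 23, C = 15, P = 2.
δ* = (23−15)/(23−2) = 8/21.

8/21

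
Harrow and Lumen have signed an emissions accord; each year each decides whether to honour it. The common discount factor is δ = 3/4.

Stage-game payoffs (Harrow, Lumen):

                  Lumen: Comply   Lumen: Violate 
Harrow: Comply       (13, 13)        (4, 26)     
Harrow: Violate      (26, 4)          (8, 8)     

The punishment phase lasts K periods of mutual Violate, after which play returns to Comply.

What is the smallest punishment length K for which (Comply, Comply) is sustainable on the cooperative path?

Need Σ_{k=1}^{K} δ^k ≥ (26−13)/(13−8) = 2.6000 at δ = 3/4.
At K = 7 the sum is 2.5995 < 2.6000; at K = 8 it is 2.6997 ≥ 2.6000.
So the minimum punishment length is K = 8.

8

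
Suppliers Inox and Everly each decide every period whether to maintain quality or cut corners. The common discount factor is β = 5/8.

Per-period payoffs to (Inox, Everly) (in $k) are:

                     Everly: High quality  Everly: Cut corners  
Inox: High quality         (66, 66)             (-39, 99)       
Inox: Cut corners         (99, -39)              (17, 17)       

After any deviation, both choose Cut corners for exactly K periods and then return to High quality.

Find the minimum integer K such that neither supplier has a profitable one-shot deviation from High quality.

2

No profitable deviation requires (66−17)(β+…+β^K) ≥ 99−66, i.e. β+…+β^K ≥ 33/49 ≈ 0.6735.
With β = 5/8, the partial sums are K=1: 0.6250, K=2: 1.0156.
K = 2 is the first length at which the sum reaches 0.6735.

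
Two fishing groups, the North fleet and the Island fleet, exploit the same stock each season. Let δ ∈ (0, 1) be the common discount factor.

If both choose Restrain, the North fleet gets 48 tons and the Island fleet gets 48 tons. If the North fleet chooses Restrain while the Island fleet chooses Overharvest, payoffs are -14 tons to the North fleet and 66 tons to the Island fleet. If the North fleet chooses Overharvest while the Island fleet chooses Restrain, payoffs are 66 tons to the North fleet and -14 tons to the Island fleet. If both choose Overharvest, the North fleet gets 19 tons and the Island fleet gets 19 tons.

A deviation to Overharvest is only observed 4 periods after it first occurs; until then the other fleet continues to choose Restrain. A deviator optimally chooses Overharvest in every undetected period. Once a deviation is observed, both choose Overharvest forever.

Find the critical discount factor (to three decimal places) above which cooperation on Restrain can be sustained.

A deviator earns 66 for 4 periods, then 19 forever; cooperating earns 48 forever. Multiplying the IC by (1−δ):
48 ≥ 66(1−δ^4) + 19δ^4, so 47·δ^4 ≥ 18 and δ^4 ≥ 18/47.
δ ≥ (18/47)^(1/4) ≈ 0.787.

0.787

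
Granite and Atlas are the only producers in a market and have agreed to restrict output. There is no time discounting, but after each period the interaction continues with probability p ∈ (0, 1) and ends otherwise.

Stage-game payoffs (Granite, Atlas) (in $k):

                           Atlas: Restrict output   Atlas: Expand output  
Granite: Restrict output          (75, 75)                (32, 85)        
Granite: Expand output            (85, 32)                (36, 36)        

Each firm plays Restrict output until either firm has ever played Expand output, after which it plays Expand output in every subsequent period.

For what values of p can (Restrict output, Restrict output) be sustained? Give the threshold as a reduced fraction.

Expected cooperation value is 75 + p·75 + p²·75 + … = 75/(1−p); deviation gives 85 + p·36/(1−p).
75 ≥ 85(1−p) + 36p ⇒ 49p ≥ 10 ⇒ p ≥ 10/49.

10/49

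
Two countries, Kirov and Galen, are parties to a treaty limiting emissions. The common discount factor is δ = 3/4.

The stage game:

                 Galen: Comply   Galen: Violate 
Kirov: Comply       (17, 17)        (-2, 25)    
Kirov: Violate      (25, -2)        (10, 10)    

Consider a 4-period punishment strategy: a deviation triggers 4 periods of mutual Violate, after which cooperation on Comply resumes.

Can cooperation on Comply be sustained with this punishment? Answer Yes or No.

Yes

Comparing payoff streams over the 5 periods until play realigns: cooperate → 17(1+δ+…+δ^4); deviate → 25 + 10(δ+…+δ^4).
Cooperation is sustained iff (17−10)(δ+…+δ^4) ≥ 25−17.
δ+…+δ^4 = 3/4·(1−(3/4)^4)/(1−3/4) = 2.0508, and (25−17)/(17−10) = 1.1429.
2.0508 ≥ 1.1429, so cooperation is sustainable.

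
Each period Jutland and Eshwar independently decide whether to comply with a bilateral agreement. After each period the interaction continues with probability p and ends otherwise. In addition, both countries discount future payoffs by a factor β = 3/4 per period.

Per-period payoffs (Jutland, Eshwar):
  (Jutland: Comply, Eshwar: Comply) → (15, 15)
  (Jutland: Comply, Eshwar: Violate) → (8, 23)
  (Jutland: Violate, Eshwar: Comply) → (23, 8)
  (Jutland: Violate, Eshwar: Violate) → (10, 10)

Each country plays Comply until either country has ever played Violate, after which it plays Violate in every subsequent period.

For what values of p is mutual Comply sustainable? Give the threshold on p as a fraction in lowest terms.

Expected continuation weight on next period's payoff is β·p = 3/4·p, which plays the role of the discount factor.
Cooperation requires 3/4·p ≥ (23−15)/(23−10) = 8/13, hence p ≥ 32/39.

32/39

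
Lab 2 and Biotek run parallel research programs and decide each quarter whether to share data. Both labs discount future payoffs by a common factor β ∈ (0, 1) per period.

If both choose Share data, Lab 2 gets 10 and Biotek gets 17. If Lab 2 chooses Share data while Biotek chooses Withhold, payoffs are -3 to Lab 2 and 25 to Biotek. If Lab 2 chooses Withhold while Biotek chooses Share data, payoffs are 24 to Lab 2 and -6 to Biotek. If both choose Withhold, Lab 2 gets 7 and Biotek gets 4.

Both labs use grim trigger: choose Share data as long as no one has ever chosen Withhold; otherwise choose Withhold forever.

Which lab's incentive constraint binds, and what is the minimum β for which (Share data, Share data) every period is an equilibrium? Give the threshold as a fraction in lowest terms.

Lab 2: cooperation gives 10 each period; deviation gives 24 once then 7 forever.
  10/(1−β) ≥ 24 + 7β/(1−β) ⇒ β ≥ 14/17.
Biotek: cooperation gives 17 each period; deviation gives 25 once then 4 forever.
  β ≥ 8/21.
Both must hold, so the binding constraint is Lab 2's: β ≥ 14/17.

Lab 2; β ≥ 14/17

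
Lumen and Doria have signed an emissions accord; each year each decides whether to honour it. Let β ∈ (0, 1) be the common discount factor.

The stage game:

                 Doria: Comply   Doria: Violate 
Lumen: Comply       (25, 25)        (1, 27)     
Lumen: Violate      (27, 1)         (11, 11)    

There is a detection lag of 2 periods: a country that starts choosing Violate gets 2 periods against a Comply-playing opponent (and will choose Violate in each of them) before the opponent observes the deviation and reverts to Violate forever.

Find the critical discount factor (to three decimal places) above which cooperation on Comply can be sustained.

0.354

A deviator earns 27 for 2 periods, then 11 forever; cooperating earns 25 forever. Multiplying the IC by (1−β):
25 ≥ 27(1−β^2) + 11β^2, so 16·β^2 ≥ 2 and β^2 ≥ 1/8.
β ≥ (1/8)^(1/2) ≈ 0.354.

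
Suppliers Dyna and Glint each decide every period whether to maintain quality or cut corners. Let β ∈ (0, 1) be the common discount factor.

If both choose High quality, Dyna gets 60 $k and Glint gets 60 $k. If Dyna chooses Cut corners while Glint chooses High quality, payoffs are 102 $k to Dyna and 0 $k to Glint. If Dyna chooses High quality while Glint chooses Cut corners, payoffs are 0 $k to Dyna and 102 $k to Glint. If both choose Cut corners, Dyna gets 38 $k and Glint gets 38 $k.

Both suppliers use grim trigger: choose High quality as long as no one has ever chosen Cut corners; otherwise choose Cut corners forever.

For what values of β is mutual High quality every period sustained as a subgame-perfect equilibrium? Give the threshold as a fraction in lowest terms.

One-period gain from deviating is 102 − 60 = 42. The loss is 60 − 38 = 22 in every subsequent period, with present value 22·β/(1−β).
Deviation is unprofitable when 22·β/(1−β) ≥ 42, i.e. β/(1−β) ≥ 21/11.
Equivalently β ≥ 42/(42+22) = 21/32.

21/32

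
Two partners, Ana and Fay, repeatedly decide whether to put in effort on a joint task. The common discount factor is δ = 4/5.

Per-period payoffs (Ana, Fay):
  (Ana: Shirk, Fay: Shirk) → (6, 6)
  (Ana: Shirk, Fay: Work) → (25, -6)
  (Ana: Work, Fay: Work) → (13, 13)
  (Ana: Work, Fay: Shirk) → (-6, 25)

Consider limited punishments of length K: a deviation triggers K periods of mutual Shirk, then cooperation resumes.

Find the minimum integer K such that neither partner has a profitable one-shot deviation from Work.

IC: δ(1−δ^K)/(1−δ) ≥ (25−13)/(13−6) = 12/7.
With δ = 4/5: need 1 − δ^K ≥ 12/7·(1−4/5)/(4/5), i.e. δ^K ≤ 0.5714.
Since (4/5)^2 = 0.6400 and (4/5)^3 = 0.5120, the smallest such K is 3.

3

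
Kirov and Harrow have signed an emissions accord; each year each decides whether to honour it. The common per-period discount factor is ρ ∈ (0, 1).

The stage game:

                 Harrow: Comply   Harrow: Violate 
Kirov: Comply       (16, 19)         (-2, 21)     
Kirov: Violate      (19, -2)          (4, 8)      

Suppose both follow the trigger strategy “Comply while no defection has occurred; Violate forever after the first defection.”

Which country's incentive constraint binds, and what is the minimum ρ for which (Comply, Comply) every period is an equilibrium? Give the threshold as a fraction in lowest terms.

Kirov; ρ ≥ 1/5

For Kirov: deviation gain 19−16 = 3, per-period punishment loss 16−4 = 12. IC gives ρ ≥ 3/15 = 1/5.
For Harrow: gain 2, loss 11 per period, so ρ ≥ 2/13.
The tighter constraint is Kirov's, so cooperation needs ρ ≥ 1/5.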